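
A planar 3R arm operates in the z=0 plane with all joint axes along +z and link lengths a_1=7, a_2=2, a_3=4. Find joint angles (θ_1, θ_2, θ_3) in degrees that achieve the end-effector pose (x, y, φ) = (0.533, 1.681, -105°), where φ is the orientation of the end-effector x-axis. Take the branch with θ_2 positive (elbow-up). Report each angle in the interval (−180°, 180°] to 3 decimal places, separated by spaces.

59.998 134.994 60.008

wrist centre = target − a_3·(cos φ, sin φ) = (1.5683, 5.5447)
cos θ_2 = (33.2032−7²−2²)/(2·7·2) = -0.7070; θ_2 = 134.9936° (elbow-up)
β = atan2(5.5447,1.5683) = 74.2069°; ψ = atan2(1.4144,5.5859) = 14.2088°
θ_1 = β − ψ = 59.9981°
θ_3 = φ − θ_1 − θ_2 = 60.0083° (wrapped to (-180°,180°])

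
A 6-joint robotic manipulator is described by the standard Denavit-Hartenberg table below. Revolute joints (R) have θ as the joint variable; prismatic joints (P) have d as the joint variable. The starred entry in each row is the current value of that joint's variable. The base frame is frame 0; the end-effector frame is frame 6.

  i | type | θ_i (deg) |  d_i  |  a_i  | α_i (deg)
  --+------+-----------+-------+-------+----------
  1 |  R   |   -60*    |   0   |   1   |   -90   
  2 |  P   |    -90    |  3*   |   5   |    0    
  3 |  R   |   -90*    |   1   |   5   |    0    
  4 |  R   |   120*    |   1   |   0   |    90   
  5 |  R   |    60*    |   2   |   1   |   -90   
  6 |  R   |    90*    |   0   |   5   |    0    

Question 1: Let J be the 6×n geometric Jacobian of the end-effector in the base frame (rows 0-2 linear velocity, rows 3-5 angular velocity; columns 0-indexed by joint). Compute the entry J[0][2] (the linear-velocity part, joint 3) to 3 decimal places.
axis z_2 = (0.8660,0.5000,0.0000); lever o_n−o_2 = (1.4061,3.2966,-1.0670)
cross product → J_v[:, 2] = (-0.5335,0.9240,2.1519)
J_ω[:, 2] = z_2
entry J[0][2] = -0.5335

-0.533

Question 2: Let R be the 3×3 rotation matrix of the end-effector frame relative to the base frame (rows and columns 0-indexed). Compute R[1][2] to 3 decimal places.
End-effector z-axis (col 2 of R) = (0.2165,0.6250,-0.7500)
R[1][2] = 0.6250

0.625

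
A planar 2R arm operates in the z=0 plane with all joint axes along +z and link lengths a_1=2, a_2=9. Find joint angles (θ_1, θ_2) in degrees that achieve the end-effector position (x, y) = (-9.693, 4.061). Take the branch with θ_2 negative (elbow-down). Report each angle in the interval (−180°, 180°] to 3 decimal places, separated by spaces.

-165.446 -45.022

cos θ_2 = (110.4460−2²−9²)/(2·2·9) = 0.7068; θ_2 = -45.0222° (elbow-down)
β = atan2(4.0610,-9.6930) = 157.2682°; ψ = atan2(-6.3664,8.3615) = -37.2856°
θ_1 = β − ψ = 194.5538°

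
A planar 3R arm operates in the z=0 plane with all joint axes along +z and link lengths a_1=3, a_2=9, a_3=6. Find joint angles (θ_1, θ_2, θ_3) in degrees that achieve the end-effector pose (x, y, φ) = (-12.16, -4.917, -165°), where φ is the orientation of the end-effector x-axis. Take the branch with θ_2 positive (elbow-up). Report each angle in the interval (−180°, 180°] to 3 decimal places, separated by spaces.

wrist centre = target − a_3·(cos φ, sin φ) = (-6.3644, -3.3641)
cos θ_2 = (51.8232−3²−9²)/(2·3·9) = -0.7070; θ_2 = 134.9895° (elbow-up)
β = atan2(-3.3641,-6.3644) = -152.1402°; ψ = atan2(6.3651,-3.3628) = 117.8482°
θ_1 = β − ψ = -269.9884°
θ_3 = φ − θ_1 − θ_2 = -30.0011° (wrapped to (-180°,180°])

90.012 134.989 -30.001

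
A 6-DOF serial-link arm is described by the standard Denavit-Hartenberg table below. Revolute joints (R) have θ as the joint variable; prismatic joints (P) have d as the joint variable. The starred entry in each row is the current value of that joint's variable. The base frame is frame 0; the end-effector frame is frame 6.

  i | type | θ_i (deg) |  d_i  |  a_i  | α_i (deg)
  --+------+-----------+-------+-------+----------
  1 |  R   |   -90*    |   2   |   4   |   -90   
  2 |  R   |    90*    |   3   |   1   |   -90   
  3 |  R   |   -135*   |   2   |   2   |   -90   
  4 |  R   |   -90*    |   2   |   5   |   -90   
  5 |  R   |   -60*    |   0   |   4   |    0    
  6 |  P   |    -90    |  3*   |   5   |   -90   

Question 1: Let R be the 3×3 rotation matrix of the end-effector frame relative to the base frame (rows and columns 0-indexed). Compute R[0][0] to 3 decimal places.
End-effector x-axis (col 0 of R) = (0.3536,-0.8660,-0.3536)
R[0][0] = 0.3536

0.354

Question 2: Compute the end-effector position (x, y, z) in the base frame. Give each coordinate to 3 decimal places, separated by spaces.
after link 1: o_1 = (0.0000, -4.0000, 2.0000)
after link 2: o_2 = (3.0000, -4.0000, 1.0000)
after link 3: o_3 = (4.4142, -2.0000, 2.4142)
after link 4: o_4 = (5.8284, 3.0000, 1.0000)
after link 5: o_5 = (8.2779, 5.0000, -1.4495)
after link 6: o_6 = (12.1670, 0.6699, -1.0959)

12.167 0.670 -1.096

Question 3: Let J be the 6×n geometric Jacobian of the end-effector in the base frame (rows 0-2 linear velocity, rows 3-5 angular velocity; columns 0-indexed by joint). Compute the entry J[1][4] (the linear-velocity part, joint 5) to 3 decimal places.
axis z_4 = (0.7071,-0.0000,0.7071); lever o_n−o_4 = (6.3386,-2.3301,-2.0959)
cross product → J_v[:, 4] = (1.6476,5.9641,-1.6476)
J_ω[:, 4] = z_4
entry J[1][4] = 5.9641

5.964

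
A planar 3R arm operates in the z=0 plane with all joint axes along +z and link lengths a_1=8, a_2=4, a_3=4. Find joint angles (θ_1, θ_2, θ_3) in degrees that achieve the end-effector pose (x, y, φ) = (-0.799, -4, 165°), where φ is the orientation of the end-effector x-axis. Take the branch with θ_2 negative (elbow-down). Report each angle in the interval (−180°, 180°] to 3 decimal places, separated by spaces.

-29.998 -134.998 -30.004

wrist centre = target − a_3·(cos φ, sin φ) = (3.0647, -5.0353)
cos θ_2 = (34.7464−8²−4²)/(2·8·4) = -0.7071; θ_2 = -134.9984° (elbow-down)
β = atan2(-5.0353,3.0647) = -58.6734°; ψ = atan2(-2.8285,5.1717) = -28.6754°
θ_1 = β − ψ = -29.9980°
θ_3 = φ − θ_1 − θ_2 = -30.0036° (wrapped to (-180°,180°])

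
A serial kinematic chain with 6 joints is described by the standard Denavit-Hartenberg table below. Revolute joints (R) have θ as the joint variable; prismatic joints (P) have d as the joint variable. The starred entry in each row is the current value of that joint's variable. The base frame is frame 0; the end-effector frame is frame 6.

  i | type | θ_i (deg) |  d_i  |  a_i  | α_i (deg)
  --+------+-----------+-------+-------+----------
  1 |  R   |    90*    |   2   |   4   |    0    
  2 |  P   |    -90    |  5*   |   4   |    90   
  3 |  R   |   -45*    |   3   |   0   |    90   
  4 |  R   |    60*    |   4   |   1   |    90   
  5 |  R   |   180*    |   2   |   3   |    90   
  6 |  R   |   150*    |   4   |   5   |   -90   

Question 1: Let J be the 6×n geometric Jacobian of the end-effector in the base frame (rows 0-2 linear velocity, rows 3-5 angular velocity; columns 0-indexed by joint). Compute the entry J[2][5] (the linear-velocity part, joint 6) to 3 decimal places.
1.768

axis z_5 = (-0.7071,-0.0000,-0.7071); lever o_n−o_5 = (0.2334,-2.5000,-5.8903)
cross product → J_v[:, 5] = (-1.7678,-4.3301,1.7678)
J_ω[:, 5] = z_5
entry J[2][5] = 1.7678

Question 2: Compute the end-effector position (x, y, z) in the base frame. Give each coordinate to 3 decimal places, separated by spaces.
after link 1: o_1 = (0.0000, 4.0000, 2.0000)
after link 2: o_2 = (4.0000, 4.0000, 7.0000)
after link 3: o_3 = (4.0000, 1.0000, 7.0000)
after link 4: o_4 = (1.5251, 0.1340, 3.8180)
after link 5: o_5 = (1.6892, 3.7321, 3.6539)
after link 6: o_6 = (1.9226, 1.2321, -2.2364)

1.923 1.232 -2.236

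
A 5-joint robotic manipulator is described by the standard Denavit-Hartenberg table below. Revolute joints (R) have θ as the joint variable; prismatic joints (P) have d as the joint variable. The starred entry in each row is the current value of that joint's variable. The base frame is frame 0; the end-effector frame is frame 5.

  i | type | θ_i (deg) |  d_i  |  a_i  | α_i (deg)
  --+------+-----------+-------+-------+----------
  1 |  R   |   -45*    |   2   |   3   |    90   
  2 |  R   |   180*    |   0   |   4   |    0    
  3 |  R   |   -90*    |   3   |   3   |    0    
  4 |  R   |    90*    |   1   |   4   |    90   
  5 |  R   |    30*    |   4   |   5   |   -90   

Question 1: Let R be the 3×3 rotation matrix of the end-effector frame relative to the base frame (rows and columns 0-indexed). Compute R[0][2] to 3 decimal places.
End-effector z-axis (col 2 of R) = (-0.2588,-0.9659,0.0000)
R[0][2] = -0.2588

-0.259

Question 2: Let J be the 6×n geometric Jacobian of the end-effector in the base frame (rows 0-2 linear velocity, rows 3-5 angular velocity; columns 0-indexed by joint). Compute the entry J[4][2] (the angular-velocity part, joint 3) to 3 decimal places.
axis z_2 = (-0.7071,-0.7071,0.0000); lever o_n−o_2 = (-10.4865,1.2941,7.0000)
cross product → J_v[:, 2] = (-4.9497,4.9497,-8.3301)
J_ω[:, 2] = z_2
entry J[4][2] = -0.7071

-0.707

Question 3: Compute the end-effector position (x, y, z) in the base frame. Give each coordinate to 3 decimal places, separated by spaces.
-11.194 2.001 9.000

after link 1: o_1 = (2.1213, -2.1213, 2.0000)
after link 2: o_2 = (-0.7071, 0.7071, 2.0000)
after link 3: o_3 = (-2.8284, -1.4142, 5.0000)
after link 4: o_4 = (-6.3640, 0.7071, 5.0000)
after link 5: o_5 = (-11.1936, 2.0012, 9.0000)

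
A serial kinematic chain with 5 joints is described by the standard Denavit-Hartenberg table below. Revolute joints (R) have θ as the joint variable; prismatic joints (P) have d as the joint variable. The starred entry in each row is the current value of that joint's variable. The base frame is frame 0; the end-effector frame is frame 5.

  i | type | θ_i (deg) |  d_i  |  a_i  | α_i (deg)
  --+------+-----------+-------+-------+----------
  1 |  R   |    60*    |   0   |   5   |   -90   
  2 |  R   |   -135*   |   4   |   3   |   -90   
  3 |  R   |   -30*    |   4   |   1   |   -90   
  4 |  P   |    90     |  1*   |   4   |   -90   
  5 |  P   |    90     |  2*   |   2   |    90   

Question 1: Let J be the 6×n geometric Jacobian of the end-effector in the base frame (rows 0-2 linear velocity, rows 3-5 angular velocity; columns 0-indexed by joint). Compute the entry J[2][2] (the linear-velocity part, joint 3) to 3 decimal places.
0.259

axis z_2 = (0.3536,0.6124,0.7071); lever o_n−o_2 = (0.1660,1.0195,-0.9659)
cross product → J_v[:, 2] = (-1.3124,0.4589,0.2588)
J_ω[:, 2] = z_2
entry J[2][2] = 0.2588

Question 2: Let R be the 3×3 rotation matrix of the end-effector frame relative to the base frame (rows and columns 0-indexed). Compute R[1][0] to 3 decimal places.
0.739

End-effector x-axis (col 0 of R) = (-0.5732,0.7392,-0.3536)
R[1][0] = 0.7392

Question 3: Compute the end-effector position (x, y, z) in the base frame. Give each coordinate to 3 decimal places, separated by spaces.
after link 1: o_1 = (2.5000, 4.3301, 0.0000)
after link 2: o_2 = (-2.0248, 4.4930, 2.1213)
after link 3: o_3 = (-1.3497, 6.6622, 5.5621)
after link 4: o_4 = (-2.1907, 3.4735, 3.0872)
after link 5: o_5 = (-1.8588, 5.5125, 1.1554)

-1.859 5.513 1.155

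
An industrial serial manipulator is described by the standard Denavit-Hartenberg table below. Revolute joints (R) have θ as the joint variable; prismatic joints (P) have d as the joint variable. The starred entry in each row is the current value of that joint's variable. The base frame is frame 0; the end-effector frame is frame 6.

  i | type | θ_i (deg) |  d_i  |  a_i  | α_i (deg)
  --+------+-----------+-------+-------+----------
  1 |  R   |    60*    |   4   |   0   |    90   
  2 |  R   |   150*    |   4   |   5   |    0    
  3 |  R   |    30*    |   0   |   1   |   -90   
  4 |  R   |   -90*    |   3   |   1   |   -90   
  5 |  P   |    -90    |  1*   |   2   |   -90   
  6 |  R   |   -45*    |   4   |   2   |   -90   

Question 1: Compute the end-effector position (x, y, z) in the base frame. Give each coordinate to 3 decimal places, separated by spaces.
after link 1: o_1 = (0.0000, 0.0000, 4.0000)
after link 2: o_2 = (1.2990, -5.7500, 6.5000)
after link 3: o_3 = (0.7990, -6.6160, 6.5000)
after link 4: o_4 = (1.6651, -7.1160, 3.5000)
after link 5: o_5 = (1.1651, -7.9821, 1.5000)
after link 6: o_6 = (3.9221, -11.2068, 0.0858)

3.922 -11.207 0.086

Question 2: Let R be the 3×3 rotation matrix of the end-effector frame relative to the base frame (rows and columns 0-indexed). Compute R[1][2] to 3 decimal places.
0.612

End-effector z-axis (col 2 of R) = (0.3536,0.6124,-0.7071)
R[1][2] = 0.6124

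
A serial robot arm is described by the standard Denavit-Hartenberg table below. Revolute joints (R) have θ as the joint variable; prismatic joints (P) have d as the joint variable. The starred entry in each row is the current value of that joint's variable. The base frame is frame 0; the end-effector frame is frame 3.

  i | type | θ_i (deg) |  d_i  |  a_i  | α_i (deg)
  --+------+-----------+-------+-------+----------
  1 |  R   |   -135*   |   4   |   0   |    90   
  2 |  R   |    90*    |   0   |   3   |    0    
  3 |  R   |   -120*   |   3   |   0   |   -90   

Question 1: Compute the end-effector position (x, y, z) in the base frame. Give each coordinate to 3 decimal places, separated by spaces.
-2.121 2.121 7.000

after link 1: o_1 = (0.0000, 0.0000, 4.0000)
after link 2: o_2 = (0.0000, -0.0000, 7.0000)
after link 3: o_3 = (-2.1213, 2.1213, 7.0000)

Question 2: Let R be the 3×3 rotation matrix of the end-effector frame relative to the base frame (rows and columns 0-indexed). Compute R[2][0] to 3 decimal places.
-0.500

End-effector x-axis (col 0 of R) = (-0.6124,-0.6124,-0.5000)
R[2][0] = -0.5000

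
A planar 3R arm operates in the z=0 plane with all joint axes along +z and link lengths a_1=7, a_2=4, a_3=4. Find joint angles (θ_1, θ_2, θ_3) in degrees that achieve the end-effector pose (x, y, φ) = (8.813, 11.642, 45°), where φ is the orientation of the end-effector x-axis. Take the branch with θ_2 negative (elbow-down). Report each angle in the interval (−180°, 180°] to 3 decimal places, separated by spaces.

wrist centre = target − a_3·(cos φ, sin φ) = (5.9846, 8.8136)
cos θ_2 = (113.4942−7²−4²)/(2·7·4) = 0.8660; θ_2 = -30.0066° (elbow-down)
β = atan2(8.8136,5.9846) = 55.8228°; ψ = atan2(-2.0004,10.4639) = -10.8228°
θ_1 = β − ψ = 66.6456°
θ_3 = φ − θ_1 − θ_2 = 8.3611° (wrapped to (-180°,180°])

66.646 -30.007 8.361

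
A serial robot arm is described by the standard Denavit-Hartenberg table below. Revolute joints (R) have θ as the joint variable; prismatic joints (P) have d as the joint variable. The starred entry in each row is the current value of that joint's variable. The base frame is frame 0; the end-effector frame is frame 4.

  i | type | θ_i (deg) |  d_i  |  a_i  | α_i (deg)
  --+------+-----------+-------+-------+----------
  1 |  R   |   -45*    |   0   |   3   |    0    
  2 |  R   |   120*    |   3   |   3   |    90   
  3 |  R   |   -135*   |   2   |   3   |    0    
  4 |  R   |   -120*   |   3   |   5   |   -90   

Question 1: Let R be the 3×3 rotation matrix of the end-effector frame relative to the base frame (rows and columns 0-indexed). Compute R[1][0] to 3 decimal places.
-0.250

End-effector x-axis (col 0 of R) = (-0.0670,-0.2500,0.9659)
R[1][0] = -0.2500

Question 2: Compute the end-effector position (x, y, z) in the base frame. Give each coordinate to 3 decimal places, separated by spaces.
after link 1: o_1 = (2.1213, -2.1213, 0.0000)
after link 2: o_2 = (2.8978, 0.7765, 3.0000)
after link 3: o_3 = (4.2806, -1.7902, 0.8787)
after link 4: o_4 = (6.8434, -3.8167, 5.7083)

6.843 -3.817 5.708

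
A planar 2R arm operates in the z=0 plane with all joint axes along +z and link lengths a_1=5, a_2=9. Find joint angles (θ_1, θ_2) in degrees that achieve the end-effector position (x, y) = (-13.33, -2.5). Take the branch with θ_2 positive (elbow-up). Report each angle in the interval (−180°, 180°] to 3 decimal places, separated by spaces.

171.242 30.004

cos θ_2 = (183.9389−5²−9²)/(2·5·9) = 0.8660; θ_2 = 30.0043° (elbow-up)
β = atan2(-2.5000,-13.3300) = -169.3777°; ψ = atan2(4.5006,12.7939) = 19.3807°
θ_1 = β − ψ = -188.7584°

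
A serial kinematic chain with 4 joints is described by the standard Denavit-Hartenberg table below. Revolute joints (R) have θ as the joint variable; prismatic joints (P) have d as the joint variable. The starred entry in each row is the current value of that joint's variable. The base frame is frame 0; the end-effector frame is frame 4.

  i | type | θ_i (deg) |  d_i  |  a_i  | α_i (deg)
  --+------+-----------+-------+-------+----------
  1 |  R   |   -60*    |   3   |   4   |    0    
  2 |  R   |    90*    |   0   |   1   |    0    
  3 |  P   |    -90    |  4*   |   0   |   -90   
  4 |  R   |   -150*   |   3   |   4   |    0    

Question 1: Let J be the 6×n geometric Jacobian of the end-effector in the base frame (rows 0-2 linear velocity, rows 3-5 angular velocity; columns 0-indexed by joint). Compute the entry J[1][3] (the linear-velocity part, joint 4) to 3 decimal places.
axis z_3 = (0.8660,0.5000,0.0000); lever o_n−o_3 = (0.8660,4.5000,2.0000)
cross product → J_v[:, 3] = (1.0000,-1.7321,3.4641)
J_ω[:, 3] = z_3
entry J[1][3] = -1.7321

-1.732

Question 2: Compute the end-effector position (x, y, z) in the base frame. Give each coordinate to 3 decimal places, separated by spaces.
after link 1: o_1 = (2.0000, -3.4641, 3.0000)
after link 2: o_2 = (2.8660, -2.9641, 3.0000)
after link 3: o_3 = (2.8660, -2.9641, 7.0000)
after link 4: o_4 = (3.7321, 1.5359, 9.0000)

3.732 1.536 9.000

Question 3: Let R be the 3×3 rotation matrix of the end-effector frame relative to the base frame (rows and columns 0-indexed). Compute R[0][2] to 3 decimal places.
End-effector z-axis (col 2 of R) = (0.8660,0.5000,0.0000)
R[0][2] = 0.8660

0.866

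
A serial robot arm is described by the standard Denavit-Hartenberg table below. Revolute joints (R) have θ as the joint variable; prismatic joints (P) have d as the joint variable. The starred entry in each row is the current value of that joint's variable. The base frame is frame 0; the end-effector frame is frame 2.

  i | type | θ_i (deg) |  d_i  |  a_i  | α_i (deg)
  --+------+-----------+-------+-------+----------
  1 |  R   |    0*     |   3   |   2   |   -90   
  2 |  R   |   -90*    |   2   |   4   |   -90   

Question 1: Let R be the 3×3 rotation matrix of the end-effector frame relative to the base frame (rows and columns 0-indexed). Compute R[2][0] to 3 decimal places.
End-effector x-axis (col 0 of R) = (0.0000,-0.0000,1.0000)
R[2][0] = 1.0000

1.000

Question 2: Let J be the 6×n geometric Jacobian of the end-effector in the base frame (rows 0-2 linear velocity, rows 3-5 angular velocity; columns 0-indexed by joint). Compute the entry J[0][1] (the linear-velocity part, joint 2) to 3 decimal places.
axis z_1 = (0.0000,1.0000,0.0000); lever o_n−o_1 = (0.0000,2.0000,4.0000)
cross product → J_v[:, 1] = (4.0000,0.0000,-0.0000)
J_ω[:, 1] = z_1
entry J[0][1] = 4.0000

4.000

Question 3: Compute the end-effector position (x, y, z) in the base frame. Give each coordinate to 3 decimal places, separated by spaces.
after link 1: o_1 = (2.0000, 0.0000, 3.0000)
after link 2: o_2 = (2.0000, 2.0000, 7.0000)

2.000 2.000 7.000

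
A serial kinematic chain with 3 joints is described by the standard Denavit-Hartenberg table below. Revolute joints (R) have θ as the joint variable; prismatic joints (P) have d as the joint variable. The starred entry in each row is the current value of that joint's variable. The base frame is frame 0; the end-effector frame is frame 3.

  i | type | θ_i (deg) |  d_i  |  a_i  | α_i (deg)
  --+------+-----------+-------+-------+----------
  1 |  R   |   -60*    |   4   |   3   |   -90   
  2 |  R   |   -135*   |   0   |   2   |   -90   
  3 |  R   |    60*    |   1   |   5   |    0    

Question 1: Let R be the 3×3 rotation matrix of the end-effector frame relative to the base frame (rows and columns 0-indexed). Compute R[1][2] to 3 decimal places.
-0.612

End-effector z-axis (col 2 of R) = (0.3536,-0.6124,0.7071)
R[1][2] = -0.6124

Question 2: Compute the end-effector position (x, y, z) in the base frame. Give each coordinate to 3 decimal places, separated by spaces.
-3.487 -2.620 7.889

after link 1: o_1 = (1.5000, -2.5981, 4.0000)
after link 2: o_2 = (0.7929, -1.3733, 5.4142)
after link 3: o_3 = (-3.4874, -2.6198, 7.8891)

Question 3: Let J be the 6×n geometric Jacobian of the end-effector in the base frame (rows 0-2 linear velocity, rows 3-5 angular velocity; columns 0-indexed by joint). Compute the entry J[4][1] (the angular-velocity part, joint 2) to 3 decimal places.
0.500

axis z_1 = (0.8660,0.5000,0.0000); lever o_n−o_1 = (-4.9874,-0.0218,3.8891)
cross product → J_v[:, 1] = (1.9445,-3.3680,2.4749)
J_ω[:, 1] = z_1
entry J[4][1] = 0.5000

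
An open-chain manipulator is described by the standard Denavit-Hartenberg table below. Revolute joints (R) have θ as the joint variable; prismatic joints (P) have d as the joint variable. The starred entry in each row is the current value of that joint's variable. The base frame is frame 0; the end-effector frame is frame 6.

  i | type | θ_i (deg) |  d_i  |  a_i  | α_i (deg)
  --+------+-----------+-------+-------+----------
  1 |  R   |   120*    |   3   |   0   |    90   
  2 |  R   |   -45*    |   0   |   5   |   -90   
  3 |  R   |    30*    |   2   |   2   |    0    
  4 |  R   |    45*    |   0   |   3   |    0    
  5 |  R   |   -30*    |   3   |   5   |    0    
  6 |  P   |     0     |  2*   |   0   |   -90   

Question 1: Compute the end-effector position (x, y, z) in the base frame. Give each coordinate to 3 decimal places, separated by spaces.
after link 1: o_1 = (0.0000, 0.0000, 3.0000)
after link 2: o_2 = (-1.7678, 3.0619, -0.5355)
after link 3: o_3 = (-3.9533, 4.8473, -0.3461)
after link 4: o_4 = (-6.7373, 3.8739, -0.8951)
after link 5: o_5 = (-12.1099, 6.1083, -1.2738)
after link 6: o_6 = (-12.8170, 7.3330, 0.1404)

-12.817 7.333 0.140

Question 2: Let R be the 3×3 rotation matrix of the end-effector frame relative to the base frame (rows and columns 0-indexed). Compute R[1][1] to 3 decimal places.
-0.612

End-effector y-axis (col 1 of R) = (0.3536,-0.6124,-0.7071)
R[1][1] = -0.6124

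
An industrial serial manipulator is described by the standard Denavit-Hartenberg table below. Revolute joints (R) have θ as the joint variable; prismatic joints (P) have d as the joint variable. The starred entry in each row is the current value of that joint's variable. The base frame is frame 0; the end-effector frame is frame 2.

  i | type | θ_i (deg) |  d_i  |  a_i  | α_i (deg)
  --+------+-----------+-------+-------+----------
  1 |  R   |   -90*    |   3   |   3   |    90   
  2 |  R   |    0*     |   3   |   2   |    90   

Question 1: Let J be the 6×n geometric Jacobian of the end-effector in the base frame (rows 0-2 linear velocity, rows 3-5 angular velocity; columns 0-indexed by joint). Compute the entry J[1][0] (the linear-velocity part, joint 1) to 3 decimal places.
-3.000

axis z_0 = ẑ; lever o_n−o_0 = (-3.0000,-5.0000,3.0000)
cross product → J_v[:, 0] = (5.0000,-3.0000,0.0000)
J_ω[:, 0] = z_0
entry J[1][0] = -3.0000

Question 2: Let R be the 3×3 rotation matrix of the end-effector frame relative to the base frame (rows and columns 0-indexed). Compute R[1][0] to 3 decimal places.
-1.000

End-effector x-axis (col 0 of R) = (0.0000,-1.0000,0.0000)
R[1][0] = -1.0000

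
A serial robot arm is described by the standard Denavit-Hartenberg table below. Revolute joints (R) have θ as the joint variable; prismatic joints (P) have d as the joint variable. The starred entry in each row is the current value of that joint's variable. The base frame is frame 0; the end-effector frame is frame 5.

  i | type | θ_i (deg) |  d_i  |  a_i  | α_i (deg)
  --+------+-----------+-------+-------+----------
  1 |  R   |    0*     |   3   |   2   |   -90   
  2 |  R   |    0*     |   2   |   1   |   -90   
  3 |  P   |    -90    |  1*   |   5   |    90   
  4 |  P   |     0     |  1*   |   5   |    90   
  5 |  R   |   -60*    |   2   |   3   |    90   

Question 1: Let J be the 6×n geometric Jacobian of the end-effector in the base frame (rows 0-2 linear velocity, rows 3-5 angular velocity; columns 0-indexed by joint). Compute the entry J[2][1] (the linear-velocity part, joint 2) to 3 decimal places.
axis z_1 = (0.0000,1.0000,0.0000); lever o_n−o_1 = (2.5981,13.5000,1.0000)
cross product → J_v[:, 1] = (1.0000,0.0000,-2.5981)
J_ω[:, 1] = z_1
entry J[2][1] = -2.5981

-2.598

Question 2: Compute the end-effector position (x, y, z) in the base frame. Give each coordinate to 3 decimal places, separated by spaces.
after link 1: o_1 = (2.0000, 0.0000, 3.0000)
after link 2: o_2 = (3.0000, 2.0000, 3.0000)
after link 3: o_3 = (3.0000, 7.0000, 2.0000)
after link 4: o_4 = (2.0000, 12.0000, 2.0000)
after link 5: o_5 = (4.5981, 13.5000, 4.0000)

4.598 13.500 4.000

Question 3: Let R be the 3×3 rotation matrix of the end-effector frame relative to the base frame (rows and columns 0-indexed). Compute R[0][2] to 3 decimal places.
0.500

End-effector z-axis (col 2 of R) = (0.5000,-0.8660,0.0000)
R[0][2] = 0.5000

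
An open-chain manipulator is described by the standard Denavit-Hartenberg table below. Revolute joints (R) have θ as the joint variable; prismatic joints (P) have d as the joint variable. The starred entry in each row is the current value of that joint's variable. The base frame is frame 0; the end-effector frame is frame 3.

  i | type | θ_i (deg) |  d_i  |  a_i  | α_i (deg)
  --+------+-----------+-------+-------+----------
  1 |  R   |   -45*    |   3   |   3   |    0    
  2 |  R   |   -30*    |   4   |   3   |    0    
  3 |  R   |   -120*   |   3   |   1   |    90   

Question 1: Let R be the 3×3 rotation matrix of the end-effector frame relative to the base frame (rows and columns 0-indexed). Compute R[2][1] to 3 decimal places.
1.000

End-effector y-axis (col 1 of R) = (-0.0000,-0.0000,1.0000)
R[2][1] = 1.0000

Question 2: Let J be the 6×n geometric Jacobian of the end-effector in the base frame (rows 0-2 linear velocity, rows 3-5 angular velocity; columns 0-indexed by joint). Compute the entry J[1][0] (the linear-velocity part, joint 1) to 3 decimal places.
1.932

axis z_0 = ẑ; lever o_n−o_0 = (1.9319,-4.7603,10.0000)
cross product → J_v[:, 0] = (4.7603,1.9319,-0.0000)
J_ω[:, 0] = z_0
entry J[1][0] = 1.9319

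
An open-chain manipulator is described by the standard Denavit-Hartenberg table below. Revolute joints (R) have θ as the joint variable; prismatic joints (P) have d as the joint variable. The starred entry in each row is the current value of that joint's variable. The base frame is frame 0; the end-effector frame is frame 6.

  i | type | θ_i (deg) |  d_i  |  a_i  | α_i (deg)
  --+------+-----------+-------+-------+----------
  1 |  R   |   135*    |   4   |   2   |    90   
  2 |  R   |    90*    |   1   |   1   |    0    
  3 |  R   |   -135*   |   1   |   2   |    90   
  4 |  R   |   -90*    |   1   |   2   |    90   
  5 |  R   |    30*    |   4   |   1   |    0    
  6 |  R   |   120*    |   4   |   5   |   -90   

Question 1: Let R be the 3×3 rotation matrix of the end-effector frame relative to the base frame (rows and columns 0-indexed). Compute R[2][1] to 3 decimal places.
End-effector y-axis (col 1 of R) = (-0.5000,0.5000,-0.7071)
R[2][1] = -0.7071

-0.707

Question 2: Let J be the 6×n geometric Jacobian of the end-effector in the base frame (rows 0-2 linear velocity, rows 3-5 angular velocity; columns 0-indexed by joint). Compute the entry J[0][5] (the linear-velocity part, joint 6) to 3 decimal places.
axis z_5 = (0.5000,-0.5000,0.7071); lever o_n−o_5 = (6.3119,-0.1881,1.0607)
cross product → J_v[:, 5] = (-0.3973,3.9328,3.0619)
J_ω[:, 5] = z_5
entry J[0][5] = -0.3973

-0.397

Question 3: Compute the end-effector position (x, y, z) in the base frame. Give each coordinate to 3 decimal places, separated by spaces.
after link 1: o_1 = (-1.4142, 1.4142, 4.0000)
after link 2: o_2 = (-0.7071, 2.1213, 5.0000)
after link 3: o_3 = (-1.0000, 3.8284, 3.5858)
after link 4: o_4 = (-1.9142, 1.9142, 2.8787)
after link 5: o_5 = (-0.2766, -0.9482, 5.3536)
after link 6: o_6 = (6.0353, -1.1363, 6.4142)

6.035 -1.136 6.414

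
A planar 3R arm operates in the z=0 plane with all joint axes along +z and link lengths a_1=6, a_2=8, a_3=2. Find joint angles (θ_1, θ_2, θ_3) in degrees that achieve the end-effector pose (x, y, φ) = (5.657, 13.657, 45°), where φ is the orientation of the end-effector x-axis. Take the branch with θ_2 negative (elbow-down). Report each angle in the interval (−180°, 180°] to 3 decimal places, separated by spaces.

wrist centre = target − a_3·(cos φ, sin φ) = (4.2428, 12.2428)
cos θ_2 = (167.8871−6²−8²)/(2·6·8) = 0.7072; θ_2 = -44.9959° (elbow-down)
β = atan2(12.2428,4.2428) = 70.8860°; ψ = atan2(-5.6565,11.6573) = -25.8841°
θ_1 = β − ψ = 96.7701°
θ_3 = φ − θ_1 − θ_2 = -6.7742° (wrapped to (-180°,180°])

96.770 -44.996 -6.774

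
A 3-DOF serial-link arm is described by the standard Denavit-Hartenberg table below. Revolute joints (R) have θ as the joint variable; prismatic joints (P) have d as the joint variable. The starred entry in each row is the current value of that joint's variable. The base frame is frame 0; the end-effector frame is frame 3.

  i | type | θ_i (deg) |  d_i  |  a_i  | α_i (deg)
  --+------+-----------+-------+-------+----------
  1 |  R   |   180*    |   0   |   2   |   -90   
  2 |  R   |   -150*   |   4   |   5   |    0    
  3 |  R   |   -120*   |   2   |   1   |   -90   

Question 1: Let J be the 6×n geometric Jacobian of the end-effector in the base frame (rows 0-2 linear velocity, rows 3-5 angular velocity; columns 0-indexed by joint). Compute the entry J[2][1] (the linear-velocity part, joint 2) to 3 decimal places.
axis z_1 = (-0.0000,-1.0000,0.0000); lever o_n−o_1 = (4.3301,-6.0000,1.5000)
cross product → J_v[:, 1] = (-1.5000,0.0000,4.3301)
J_ω[:, 1] = z_1
entry J[2][1] = 4.3301

4.330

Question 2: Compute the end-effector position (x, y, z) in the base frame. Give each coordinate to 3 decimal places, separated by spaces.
2.330 -6.000 1.500

after link 1: o_1 = (-2.0000, 0.0000, 0.0000)
after link 2: o_2 = (2.3301, -4.0000, 2.5000)
after link 3: o_3 = (2.3301, -6.0000, 1.5000)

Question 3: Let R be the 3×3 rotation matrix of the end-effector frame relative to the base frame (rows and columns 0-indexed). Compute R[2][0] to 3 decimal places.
-1.000

End-effector x-axis (col 0 of R) = (0.0000,-0.0000,-1.0000)
R[2][0] = -1.0000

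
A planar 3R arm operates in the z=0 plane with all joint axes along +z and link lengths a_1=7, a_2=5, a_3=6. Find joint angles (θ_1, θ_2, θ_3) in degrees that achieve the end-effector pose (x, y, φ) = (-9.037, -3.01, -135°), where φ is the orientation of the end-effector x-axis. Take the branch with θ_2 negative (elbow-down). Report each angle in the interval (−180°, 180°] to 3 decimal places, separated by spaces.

-148.837 -134.997 148.834

wrist centre = target − a_3·(cos φ, sin φ) = (-4.7944, 1.2326)
cos θ_2 = (24.5053−7²−5²)/(2·7·5) = -0.7071; θ_2 = -134.9968° (elbow-down)
β = atan2(1.2326,-4.7944) = 165.5814°; ψ = atan2(-3.5357,3.4647) = -45.5816°
θ_1 = β − ψ = 211.1631°
θ_3 = φ − θ_1 − θ_2 = 148.8338° (wrapped to (-180°,180°])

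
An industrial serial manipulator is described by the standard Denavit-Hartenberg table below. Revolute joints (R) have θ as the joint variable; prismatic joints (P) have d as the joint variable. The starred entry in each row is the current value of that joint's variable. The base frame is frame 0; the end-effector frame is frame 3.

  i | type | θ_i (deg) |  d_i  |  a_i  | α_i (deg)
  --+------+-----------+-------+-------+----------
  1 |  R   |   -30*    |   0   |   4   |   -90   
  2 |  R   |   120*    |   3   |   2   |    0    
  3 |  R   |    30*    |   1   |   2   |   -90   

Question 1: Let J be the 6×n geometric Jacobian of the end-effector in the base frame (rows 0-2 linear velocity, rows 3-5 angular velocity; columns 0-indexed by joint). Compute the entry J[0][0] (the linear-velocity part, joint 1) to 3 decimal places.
-2.830

axis z_0 = ẑ; lever o_n−o_0 = (3.0981,2.8301,-2.7321)
cross product → J_v[:, 0] = (-2.8301,3.0981,0.0000)
J_ω[:, 0] = z_0
entry J[0][0] = -2.8301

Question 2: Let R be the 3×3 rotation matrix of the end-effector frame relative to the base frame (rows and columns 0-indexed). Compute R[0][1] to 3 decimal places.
-0.500

End-effector y-axis (col 1 of R) = (-0.5000,-0.8660,-0.0000)
R[0][1] = -0.5000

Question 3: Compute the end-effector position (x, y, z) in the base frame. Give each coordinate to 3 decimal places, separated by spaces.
3.098 2.830 -2.732

after link 1: o_1 = (3.4641, -2.0000, 0.0000)
after link 2: o_2 = (4.0981, 1.0981, -1.7321)
after link 3: o_3 = (3.0981, 2.8301, -2.7321)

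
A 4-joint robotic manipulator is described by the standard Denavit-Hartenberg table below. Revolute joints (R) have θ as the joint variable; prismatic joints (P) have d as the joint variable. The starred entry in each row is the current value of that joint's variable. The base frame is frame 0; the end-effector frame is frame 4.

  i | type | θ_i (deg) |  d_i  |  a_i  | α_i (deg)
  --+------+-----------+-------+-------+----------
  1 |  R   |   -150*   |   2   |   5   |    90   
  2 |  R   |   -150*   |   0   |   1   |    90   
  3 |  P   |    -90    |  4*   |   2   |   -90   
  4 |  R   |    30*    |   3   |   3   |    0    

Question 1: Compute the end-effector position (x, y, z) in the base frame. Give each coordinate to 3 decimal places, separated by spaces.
2.051 -4.125 2.165

after link 1: o_1 = (-4.3301, -2.5000, 2.0000)
after link 2: o_2 = (-3.5801, -2.0670, 1.5000)
after link 3: o_3 = (-0.8481, -2.7990, 4.9641)
after link 4: o_4 = (2.0514, -4.1250, 2.1651)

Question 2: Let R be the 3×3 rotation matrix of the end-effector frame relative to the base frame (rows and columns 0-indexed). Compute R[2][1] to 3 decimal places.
End-effector y-axis (col 1 of R) = (-0.6250,0.2165,-0.7500)
R[2][1] = -0.7500

-0.750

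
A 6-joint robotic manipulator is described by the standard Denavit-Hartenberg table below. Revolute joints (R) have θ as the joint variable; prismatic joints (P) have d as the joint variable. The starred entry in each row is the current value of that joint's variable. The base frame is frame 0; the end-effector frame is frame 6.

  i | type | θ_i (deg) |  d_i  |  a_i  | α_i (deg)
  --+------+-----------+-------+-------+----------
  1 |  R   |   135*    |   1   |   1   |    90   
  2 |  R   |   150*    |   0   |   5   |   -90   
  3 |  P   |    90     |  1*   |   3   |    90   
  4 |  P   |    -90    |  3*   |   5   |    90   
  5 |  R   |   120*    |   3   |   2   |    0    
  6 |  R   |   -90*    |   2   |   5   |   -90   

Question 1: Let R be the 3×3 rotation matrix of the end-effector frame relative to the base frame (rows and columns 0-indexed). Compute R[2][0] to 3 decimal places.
1.000

End-effector x-axis (col 0 of R) = (-0.0000,-0.0000,1.0000)
R[2][0] = 1.0000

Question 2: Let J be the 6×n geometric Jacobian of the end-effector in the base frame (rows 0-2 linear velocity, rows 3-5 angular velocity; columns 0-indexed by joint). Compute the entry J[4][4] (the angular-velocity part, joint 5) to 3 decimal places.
0.707

axis z_4 = (0.7071,0.7071,0.0000); lever o_n−o_4 = (4.9497,2.1213,5.0000)
cross product → J_v[:, 4] = (3.5355,-3.5355,-2.0000)
J_ω[:, 4] = z_4
entry J[4][4] = 0.7071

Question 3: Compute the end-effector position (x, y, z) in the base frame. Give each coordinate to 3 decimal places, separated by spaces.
5.606 -2.778 13.464

after link 1: o_1 = (-0.7071, 0.7071, 1.0000)
after link 2: o_2 = (2.3548, -2.3548, 3.5000)
after link 3: o_3 = (0.5870, -4.8296, 2.6340)
after link 4: o_4 = (0.6563, -4.8990, 8.4641)
after link 5: o_5 = (4.1919, -4.1919, 8.4641)
after link 6: o_6 = (5.6061, -2.7777, 13.4641)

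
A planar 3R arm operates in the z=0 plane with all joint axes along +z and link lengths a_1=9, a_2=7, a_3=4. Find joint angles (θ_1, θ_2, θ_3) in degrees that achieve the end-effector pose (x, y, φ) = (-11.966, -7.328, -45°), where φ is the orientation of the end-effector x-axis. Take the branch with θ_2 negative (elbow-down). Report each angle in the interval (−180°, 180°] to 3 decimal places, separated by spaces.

wrist centre = target − a_3·(cos φ, sin φ) = (-14.7944, -4.4996)
cos θ_2 = (239.1212−9²−7²)/(2·9·7) = 0.8660; θ_2 = -29.9982° (elbow-down)
β = atan2(-4.4996,-14.7944) = -163.0834°; ψ = atan2(-3.4998,15.0623) = -13.0809°
θ_1 = β − ψ = -150.0025°
θ_3 = φ − θ_1 − θ_2 = 135.0007° (wrapped to (-180°,180°])

-150.003 -29.998 135.001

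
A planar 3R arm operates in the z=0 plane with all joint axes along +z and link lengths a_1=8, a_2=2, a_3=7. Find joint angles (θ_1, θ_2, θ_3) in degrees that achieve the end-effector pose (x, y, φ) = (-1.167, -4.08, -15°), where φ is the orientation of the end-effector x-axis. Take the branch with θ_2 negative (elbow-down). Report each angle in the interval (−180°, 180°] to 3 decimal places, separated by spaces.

wrist centre = target − a_3·(cos φ, sin φ) = (-7.9285, -2.2683)
cos θ_2 = (68.0058−8²−2²)/(2·8·2) = 0.0002; θ_2 = -89.9895° (elbow-down)
β = atan2(-2.2683,-7.9285) = -164.0347°; ψ = atan2(-2.0000,8.0004) = -14.0356°
θ_1 = β − ψ = -149.9990°
θ_3 = φ − θ_1 − θ_2 = -135.0114° (wrapped to (-180°,180°])

-149.999 -89.990 -135.011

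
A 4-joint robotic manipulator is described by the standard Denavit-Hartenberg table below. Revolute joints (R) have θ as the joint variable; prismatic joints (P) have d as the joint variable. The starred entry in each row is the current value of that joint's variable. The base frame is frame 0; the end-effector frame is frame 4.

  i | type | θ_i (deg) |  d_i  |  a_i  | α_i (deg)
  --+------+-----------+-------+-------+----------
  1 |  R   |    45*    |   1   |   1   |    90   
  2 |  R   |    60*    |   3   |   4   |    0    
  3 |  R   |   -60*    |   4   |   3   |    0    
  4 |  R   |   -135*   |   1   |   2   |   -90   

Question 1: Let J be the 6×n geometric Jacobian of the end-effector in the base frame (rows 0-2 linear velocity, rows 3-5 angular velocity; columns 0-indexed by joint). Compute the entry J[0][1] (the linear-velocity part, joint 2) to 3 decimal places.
-1.449

axis z_1 = (0.7071,-0.7071,0.0000); lever o_n−o_1 = (8.1924,-3.1213,2.0499)
cross product → J_v[:, 1] = (-1.4495,-1.4495,3.5858)
J_ω[:, 1] = z_1
entry J[0][1] = -1.4495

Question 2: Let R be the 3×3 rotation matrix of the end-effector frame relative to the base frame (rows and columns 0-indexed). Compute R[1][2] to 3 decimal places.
0.500

End-effector z-axis (col 2 of R) = (0.5000,0.5000,-0.7071)
R[1][2] = 0.5000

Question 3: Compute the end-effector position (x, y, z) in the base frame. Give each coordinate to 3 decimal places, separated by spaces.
8.899 -2.414 3.050

after link 1: o_1 = (0.7071, 0.7071, 1.0000)
after link 2: o_2 = (4.2426, -0.0000, 4.4641)
after link 3: o_3 = (9.1924, -0.7071, 4.4641)
after link 4: o_4 = (8.8995, -2.4142, 3.0499)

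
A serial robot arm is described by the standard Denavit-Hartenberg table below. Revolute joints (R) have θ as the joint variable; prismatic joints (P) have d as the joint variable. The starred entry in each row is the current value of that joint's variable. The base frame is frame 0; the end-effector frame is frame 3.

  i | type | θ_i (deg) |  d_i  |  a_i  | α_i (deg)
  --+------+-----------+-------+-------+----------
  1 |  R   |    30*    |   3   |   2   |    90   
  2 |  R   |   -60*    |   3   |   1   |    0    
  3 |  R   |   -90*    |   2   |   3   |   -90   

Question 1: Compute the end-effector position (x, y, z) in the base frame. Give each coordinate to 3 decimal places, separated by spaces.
after link 1: o_1 = (1.7321, 1.0000, 3.0000)
after link 2: o_2 = (3.6651, -1.3481, 2.1340)
after link 3: o_3 = (2.4151, -4.3792, 0.6340)

2.415 -4.379 0.634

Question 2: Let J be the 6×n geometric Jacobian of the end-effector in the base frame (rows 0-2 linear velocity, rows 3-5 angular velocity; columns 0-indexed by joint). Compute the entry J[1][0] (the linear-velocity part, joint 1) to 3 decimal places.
axis z_0 = ẑ; lever o_n−o_0 = (2.4151,-4.3792,0.6340)
cross product → J_v[:, 0] = (4.3792,2.4151,-0.0000)
J_ω[:, 0] = z_0
entry J[1][0] = 2.4151

2.415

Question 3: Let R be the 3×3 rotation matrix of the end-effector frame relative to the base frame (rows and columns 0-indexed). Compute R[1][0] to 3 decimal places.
End-effector x-axis (col 0 of R) = (-0.7500,-0.4330,-0.5000)
R[1][0] = -0.4330

-0.433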